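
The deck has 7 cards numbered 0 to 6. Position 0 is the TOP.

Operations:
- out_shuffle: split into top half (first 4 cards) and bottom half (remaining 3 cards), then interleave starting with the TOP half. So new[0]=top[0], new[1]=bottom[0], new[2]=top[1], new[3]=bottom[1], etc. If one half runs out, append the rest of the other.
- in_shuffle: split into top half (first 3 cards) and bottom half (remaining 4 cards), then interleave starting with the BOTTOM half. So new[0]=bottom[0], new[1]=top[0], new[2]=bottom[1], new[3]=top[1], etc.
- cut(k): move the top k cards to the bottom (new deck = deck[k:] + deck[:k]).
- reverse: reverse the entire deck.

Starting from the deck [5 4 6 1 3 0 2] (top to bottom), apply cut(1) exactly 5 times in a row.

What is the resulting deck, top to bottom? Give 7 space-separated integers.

After op 1 (cut(1)): [4 6 1 3 0 2 5]
After op 2 (cut(1)): [6 1 3 0 2 5 4]
After op 3 (cut(1)): [1 3 0 2 5 4 6]
After op 4 (cut(1)): [3 0 2 5 4 6 1]
After op 5 (cut(1)): [0 2 5 4 6 1 3]

Answer: 0 2 5 4 6 1 3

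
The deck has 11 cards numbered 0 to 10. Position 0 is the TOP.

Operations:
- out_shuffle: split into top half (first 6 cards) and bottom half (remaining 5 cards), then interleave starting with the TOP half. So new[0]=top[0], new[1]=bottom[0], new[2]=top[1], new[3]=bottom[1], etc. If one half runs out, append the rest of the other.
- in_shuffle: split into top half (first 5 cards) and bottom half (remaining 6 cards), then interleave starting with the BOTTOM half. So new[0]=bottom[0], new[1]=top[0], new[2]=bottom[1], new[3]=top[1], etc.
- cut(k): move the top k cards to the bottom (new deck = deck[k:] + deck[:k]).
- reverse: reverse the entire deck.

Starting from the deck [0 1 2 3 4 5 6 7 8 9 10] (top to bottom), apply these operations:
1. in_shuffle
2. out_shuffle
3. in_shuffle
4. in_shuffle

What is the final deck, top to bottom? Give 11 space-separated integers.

After op 1 (in_shuffle): [5 0 6 1 7 2 8 3 9 4 10]
After op 2 (out_shuffle): [5 8 0 3 6 9 1 4 7 10 2]
After op 3 (in_shuffle): [9 5 1 8 4 0 7 3 10 6 2]
After op 4 (in_shuffle): [0 9 7 5 3 1 10 8 6 4 2]

Answer: 0 9 7 5 3 1 10 8 6 4 2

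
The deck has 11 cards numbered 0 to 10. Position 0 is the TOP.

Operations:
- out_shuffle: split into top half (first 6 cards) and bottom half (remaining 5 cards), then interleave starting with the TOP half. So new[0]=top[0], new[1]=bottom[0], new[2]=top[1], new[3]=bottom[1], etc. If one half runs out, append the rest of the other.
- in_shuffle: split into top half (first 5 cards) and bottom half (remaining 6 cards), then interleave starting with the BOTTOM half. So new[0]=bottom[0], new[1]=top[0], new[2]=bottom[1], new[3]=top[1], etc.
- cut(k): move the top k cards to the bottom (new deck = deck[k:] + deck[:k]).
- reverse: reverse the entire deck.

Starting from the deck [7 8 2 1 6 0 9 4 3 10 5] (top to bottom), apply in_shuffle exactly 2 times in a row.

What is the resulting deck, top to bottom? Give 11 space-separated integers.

Answer: 2 0 3 7 1 9 10 8 6 4 5

Derivation:
After op 1 (in_shuffle): [0 7 9 8 4 2 3 1 10 6 5]
After op 2 (in_shuffle): [2 0 3 7 1 9 10 8 6 4 5]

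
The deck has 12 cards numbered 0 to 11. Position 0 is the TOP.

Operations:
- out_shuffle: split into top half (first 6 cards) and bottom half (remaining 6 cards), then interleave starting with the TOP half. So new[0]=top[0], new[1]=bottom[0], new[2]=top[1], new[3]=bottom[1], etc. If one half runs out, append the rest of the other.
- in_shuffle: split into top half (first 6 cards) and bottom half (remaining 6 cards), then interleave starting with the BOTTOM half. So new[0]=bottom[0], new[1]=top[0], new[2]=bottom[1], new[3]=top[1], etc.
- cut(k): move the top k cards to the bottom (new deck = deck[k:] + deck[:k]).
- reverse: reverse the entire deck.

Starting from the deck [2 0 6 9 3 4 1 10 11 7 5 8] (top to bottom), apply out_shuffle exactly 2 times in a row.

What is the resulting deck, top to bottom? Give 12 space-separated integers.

After op 1 (out_shuffle): [2 1 0 10 6 11 9 7 3 5 4 8]
After op 2 (out_shuffle): [2 9 1 7 0 3 10 5 6 4 11 8]

Answer: 2 9 1 7 0 3 10 5 6 4 11 8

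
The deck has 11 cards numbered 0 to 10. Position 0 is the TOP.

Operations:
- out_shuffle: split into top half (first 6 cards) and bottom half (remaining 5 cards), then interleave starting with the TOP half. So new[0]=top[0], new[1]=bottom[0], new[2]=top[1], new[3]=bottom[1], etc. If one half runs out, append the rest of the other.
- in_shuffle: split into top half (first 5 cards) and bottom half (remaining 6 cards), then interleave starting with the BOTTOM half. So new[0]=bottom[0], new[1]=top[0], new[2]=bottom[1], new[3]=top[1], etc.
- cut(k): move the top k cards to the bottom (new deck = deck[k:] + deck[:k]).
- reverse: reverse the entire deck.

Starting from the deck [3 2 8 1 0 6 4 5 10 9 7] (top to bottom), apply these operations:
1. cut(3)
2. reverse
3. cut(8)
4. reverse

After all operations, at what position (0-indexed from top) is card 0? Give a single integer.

After op 1 (cut(3)): [1 0 6 4 5 10 9 7 3 2 8]
After op 2 (reverse): [8 2 3 7 9 10 5 4 6 0 1]
After op 3 (cut(8)): [6 0 1 8 2 3 7 9 10 5 4]
After op 4 (reverse): [4 5 10 9 7 3 2 8 1 0 6]
Card 0 is at position 9.

Answer: 9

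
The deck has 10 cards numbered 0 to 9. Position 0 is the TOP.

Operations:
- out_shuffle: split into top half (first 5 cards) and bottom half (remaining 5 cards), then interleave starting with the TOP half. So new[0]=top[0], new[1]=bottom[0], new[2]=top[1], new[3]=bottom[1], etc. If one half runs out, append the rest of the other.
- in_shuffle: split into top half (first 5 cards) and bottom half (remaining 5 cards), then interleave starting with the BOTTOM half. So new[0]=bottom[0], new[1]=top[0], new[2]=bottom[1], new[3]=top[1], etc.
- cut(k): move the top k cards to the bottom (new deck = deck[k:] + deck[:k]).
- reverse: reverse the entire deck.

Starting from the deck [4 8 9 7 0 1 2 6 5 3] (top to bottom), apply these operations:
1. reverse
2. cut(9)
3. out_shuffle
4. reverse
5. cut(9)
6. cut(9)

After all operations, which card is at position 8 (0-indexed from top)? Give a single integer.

After op 1 (reverse): [3 5 6 2 1 0 7 9 8 4]
After op 2 (cut(9)): [4 3 5 6 2 1 0 7 9 8]
After op 3 (out_shuffle): [4 1 3 0 5 7 6 9 2 8]
After op 4 (reverse): [8 2 9 6 7 5 0 3 1 4]
After op 5 (cut(9)): [4 8 2 9 6 7 5 0 3 1]
After op 6 (cut(9)): [1 4 8 2 9 6 7 5 0 3]
Position 8: card 0.

Answer: 0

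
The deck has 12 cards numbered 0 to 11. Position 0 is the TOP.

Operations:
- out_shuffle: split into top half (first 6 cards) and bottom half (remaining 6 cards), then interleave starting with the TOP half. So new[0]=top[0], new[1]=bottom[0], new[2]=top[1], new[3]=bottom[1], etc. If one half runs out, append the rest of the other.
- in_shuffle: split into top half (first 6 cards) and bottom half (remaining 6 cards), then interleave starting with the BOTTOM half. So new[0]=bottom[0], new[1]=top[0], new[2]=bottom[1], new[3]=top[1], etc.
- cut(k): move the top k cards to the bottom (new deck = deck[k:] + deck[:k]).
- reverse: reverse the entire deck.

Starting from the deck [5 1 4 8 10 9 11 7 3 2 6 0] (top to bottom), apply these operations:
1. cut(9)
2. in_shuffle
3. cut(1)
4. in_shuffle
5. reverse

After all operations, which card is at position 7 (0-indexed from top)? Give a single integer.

After op 1 (cut(9)): [2 6 0 5 1 4 8 10 9 11 7 3]
After op 2 (in_shuffle): [8 2 10 6 9 0 11 5 7 1 3 4]
After op 3 (cut(1)): [2 10 6 9 0 11 5 7 1 3 4 8]
After op 4 (in_shuffle): [5 2 7 10 1 6 3 9 4 0 8 11]
After op 5 (reverse): [11 8 0 4 9 3 6 1 10 7 2 5]
Position 7: card 1.

Answer: 1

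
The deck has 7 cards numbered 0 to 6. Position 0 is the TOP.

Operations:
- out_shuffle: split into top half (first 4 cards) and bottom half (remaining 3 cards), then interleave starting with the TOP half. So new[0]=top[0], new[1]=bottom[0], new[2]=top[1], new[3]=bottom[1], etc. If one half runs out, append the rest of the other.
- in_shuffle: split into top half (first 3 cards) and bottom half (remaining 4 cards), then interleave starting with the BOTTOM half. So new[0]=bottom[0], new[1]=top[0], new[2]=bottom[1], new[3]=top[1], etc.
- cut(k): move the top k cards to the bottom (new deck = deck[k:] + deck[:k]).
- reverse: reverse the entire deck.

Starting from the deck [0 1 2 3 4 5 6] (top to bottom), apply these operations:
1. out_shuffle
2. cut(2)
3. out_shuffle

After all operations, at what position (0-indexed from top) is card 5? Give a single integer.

After op 1 (out_shuffle): [0 4 1 5 2 6 3]
After op 2 (cut(2)): [1 5 2 6 3 0 4]
After op 3 (out_shuffle): [1 3 5 0 2 4 6]
Card 5 is at position 2.

Answer: 2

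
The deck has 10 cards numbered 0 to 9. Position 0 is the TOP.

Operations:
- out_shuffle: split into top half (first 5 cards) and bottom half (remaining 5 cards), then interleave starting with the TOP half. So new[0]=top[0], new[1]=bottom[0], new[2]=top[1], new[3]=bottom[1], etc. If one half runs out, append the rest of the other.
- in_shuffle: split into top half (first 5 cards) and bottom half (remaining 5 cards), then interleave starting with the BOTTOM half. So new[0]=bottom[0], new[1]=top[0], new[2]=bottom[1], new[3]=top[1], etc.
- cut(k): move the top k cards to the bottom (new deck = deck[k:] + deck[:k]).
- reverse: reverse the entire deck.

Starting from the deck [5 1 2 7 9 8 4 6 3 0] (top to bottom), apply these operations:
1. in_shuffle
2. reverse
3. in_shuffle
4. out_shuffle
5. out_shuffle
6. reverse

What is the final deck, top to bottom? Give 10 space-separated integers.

After op 1 (in_shuffle): [8 5 4 1 6 2 3 7 0 9]
After op 2 (reverse): [9 0 7 3 2 6 1 4 5 8]
After op 3 (in_shuffle): [6 9 1 0 4 7 5 3 8 2]
After op 4 (out_shuffle): [6 7 9 5 1 3 0 8 4 2]
After op 5 (out_shuffle): [6 3 7 0 9 8 5 4 1 2]
After op 6 (reverse): [2 1 4 5 8 9 0 7 3 6]

Answer: 2 1 4 5 8 9 0 7 3 6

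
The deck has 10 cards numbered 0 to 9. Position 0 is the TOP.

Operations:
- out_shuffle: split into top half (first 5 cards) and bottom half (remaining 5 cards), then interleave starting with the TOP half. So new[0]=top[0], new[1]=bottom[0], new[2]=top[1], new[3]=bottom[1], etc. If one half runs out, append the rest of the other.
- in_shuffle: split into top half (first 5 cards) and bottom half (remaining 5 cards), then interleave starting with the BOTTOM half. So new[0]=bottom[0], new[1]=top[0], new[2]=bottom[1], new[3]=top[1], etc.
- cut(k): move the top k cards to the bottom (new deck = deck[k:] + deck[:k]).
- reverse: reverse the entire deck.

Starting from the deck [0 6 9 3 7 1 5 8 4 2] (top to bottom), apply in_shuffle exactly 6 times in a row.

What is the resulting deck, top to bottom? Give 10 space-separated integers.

Answer: 7 2 3 4 9 8 6 5 0 1

Derivation:
After op 1 (in_shuffle): [1 0 5 6 8 9 4 3 2 7]
After op 2 (in_shuffle): [9 1 4 0 3 5 2 6 7 8]
After op 3 (in_shuffle): [5 9 2 1 6 4 7 0 8 3]
After op 4 (in_shuffle): [4 5 7 9 0 2 8 1 3 6]
After op 5 (in_shuffle): [2 4 8 5 1 7 3 9 6 0]
After op 6 (in_shuffle): [7 2 3 4 9 8 6 5 0 1]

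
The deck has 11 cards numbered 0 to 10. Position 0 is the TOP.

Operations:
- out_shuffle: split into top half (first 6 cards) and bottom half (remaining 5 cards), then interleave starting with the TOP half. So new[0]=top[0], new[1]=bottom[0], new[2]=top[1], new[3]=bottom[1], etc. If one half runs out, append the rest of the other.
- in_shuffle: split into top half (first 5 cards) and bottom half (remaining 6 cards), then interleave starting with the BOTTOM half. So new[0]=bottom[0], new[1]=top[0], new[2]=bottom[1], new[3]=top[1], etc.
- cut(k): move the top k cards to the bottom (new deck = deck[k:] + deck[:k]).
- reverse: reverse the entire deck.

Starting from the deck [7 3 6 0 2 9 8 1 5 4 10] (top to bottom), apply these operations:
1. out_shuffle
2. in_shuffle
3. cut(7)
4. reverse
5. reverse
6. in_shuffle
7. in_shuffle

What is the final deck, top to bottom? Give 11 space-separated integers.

After op 1 (out_shuffle): [7 8 3 1 6 5 0 4 2 10 9]
After op 2 (in_shuffle): [5 7 0 8 4 3 2 1 10 6 9]
After op 3 (cut(7)): [1 10 6 9 5 7 0 8 4 3 2]
After op 4 (reverse): [2 3 4 8 0 7 5 9 6 10 1]
After op 5 (reverse): [1 10 6 9 5 7 0 8 4 3 2]
After op 6 (in_shuffle): [7 1 0 10 8 6 4 9 3 5 2]
After op 7 (in_shuffle): [6 7 4 1 9 0 3 10 5 8 2]

Answer: 6 7 4 1 9 0 3 10 5 8 2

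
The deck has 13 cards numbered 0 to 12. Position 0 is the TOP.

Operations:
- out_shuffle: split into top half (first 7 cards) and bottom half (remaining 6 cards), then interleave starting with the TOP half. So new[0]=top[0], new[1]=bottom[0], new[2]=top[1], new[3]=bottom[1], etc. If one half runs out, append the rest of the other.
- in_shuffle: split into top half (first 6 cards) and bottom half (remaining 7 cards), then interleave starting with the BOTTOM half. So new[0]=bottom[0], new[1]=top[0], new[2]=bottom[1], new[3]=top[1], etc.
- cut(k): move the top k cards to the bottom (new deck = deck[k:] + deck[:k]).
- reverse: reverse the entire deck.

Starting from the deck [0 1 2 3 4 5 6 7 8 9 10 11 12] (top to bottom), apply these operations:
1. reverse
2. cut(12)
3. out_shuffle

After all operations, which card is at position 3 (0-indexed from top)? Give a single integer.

Answer: 5

Derivation:
After op 1 (reverse): [12 11 10 9 8 7 6 5 4 3 2 1 0]
After op 2 (cut(12)): [0 12 11 10 9 8 7 6 5 4 3 2 1]
After op 3 (out_shuffle): [0 6 12 5 11 4 10 3 9 2 8 1 7]
Position 3: card 5.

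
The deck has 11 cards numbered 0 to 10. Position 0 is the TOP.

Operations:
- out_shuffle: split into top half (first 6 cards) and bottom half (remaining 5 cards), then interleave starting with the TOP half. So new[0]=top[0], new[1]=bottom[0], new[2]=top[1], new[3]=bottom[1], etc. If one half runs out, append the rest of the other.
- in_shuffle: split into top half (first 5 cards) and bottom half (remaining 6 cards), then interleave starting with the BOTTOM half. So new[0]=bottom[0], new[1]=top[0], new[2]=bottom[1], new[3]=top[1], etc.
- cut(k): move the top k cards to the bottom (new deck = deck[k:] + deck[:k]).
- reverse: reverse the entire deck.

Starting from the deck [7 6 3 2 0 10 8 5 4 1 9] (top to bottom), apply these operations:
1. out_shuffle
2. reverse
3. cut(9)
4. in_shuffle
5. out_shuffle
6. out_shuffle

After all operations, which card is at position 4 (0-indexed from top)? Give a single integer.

After op 1 (out_shuffle): [7 8 6 5 3 4 2 1 0 9 10]
After op 2 (reverse): [10 9 0 1 2 4 3 5 6 8 7]
After op 3 (cut(9)): [8 7 10 9 0 1 2 4 3 5 6]
After op 4 (in_shuffle): [1 8 2 7 4 10 3 9 5 0 6]
After op 5 (out_shuffle): [1 3 8 9 2 5 7 0 4 6 10]
After op 6 (out_shuffle): [1 7 3 0 8 4 9 6 2 10 5]
Position 4: card 8.

Answer: 8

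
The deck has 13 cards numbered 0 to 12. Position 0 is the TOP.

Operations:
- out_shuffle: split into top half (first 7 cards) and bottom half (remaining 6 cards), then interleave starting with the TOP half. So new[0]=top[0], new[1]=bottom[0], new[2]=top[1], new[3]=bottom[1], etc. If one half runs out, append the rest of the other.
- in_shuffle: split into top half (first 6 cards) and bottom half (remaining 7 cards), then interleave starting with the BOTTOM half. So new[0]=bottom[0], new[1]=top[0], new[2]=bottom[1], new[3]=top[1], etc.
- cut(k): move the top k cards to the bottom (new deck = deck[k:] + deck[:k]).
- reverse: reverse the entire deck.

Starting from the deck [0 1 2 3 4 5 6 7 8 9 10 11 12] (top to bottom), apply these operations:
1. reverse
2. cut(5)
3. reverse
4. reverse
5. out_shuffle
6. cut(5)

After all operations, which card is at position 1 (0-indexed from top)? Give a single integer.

Answer: 4

Derivation:
After op 1 (reverse): [12 11 10 9 8 7 6 5 4 3 2 1 0]
After op 2 (cut(5)): [7 6 5 4 3 2 1 0 12 11 10 9 8]
After op 3 (reverse): [8 9 10 11 12 0 1 2 3 4 5 6 7]
After op 4 (reverse): [7 6 5 4 3 2 1 0 12 11 10 9 8]
After op 5 (out_shuffle): [7 0 6 12 5 11 4 10 3 9 2 8 1]
After op 6 (cut(5)): [11 4 10 3 9 2 8 1 7 0 6 12 5]
Position 1: card 4.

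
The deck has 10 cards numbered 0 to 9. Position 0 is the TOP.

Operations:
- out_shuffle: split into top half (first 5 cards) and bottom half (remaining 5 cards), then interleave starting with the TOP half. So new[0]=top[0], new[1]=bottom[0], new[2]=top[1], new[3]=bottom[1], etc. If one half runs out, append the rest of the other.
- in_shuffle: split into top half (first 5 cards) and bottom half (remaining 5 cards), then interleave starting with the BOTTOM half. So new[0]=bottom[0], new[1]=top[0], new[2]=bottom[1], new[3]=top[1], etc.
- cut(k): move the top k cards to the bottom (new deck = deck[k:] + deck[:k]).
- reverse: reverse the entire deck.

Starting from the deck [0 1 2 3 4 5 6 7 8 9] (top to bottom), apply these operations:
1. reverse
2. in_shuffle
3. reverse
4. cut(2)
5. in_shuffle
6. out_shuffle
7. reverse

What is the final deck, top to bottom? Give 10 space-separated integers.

After op 1 (reverse): [9 8 7 6 5 4 3 2 1 0]
After op 2 (in_shuffle): [4 9 3 8 2 7 1 6 0 5]
After op 3 (reverse): [5 0 6 1 7 2 8 3 9 4]
After op 4 (cut(2)): [6 1 7 2 8 3 9 4 5 0]
After op 5 (in_shuffle): [3 6 9 1 4 7 5 2 0 8]
After op 6 (out_shuffle): [3 7 6 5 9 2 1 0 4 8]
After op 7 (reverse): [8 4 0 1 2 9 5 6 7 3]

Answer: 8 4 0 1 2 9 5 6 7 3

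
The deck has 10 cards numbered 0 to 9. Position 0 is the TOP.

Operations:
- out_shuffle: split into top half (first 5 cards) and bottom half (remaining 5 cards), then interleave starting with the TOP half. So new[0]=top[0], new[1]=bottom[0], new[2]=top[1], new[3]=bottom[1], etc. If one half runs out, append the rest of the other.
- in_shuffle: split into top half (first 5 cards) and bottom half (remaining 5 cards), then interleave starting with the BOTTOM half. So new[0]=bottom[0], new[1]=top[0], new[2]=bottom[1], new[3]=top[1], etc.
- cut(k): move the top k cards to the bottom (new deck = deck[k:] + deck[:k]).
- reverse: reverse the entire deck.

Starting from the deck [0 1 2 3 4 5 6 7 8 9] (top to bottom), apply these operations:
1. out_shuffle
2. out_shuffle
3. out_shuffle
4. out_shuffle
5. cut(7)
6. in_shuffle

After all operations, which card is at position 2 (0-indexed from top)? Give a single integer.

Answer: 3

Derivation:
After op 1 (out_shuffle): [0 5 1 6 2 7 3 8 4 9]
After op 2 (out_shuffle): [0 7 5 3 1 8 6 4 2 9]
After op 3 (out_shuffle): [0 8 7 6 5 4 3 2 1 9]
After op 4 (out_shuffle): [0 4 8 3 7 2 6 1 5 9]
After op 5 (cut(7)): [1 5 9 0 4 8 3 7 2 6]
After op 6 (in_shuffle): [8 1 3 5 7 9 2 0 6 4]
Position 2: card 3.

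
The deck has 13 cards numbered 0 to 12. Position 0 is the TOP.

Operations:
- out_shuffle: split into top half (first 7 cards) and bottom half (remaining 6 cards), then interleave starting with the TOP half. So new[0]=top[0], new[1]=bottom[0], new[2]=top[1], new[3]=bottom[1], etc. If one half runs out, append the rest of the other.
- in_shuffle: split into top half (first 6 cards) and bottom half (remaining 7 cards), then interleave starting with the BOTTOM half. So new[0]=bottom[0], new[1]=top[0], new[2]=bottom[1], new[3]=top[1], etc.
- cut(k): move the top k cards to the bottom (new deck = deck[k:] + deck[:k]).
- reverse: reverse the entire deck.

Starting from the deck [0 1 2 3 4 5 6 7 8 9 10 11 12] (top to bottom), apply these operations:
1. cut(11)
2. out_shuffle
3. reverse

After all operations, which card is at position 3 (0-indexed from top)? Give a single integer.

Answer: 9

Derivation:
After op 1 (cut(11)): [11 12 0 1 2 3 4 5 6 7 8 9 10]
After op 2 (out_shuffle): [11 5 12 6 0 7 1 8 2 9 3 10 4]
After op 3 (reverse): [4 10 3 9 2 8 1 7 0 6 12 5 11]
Position 3: card 9.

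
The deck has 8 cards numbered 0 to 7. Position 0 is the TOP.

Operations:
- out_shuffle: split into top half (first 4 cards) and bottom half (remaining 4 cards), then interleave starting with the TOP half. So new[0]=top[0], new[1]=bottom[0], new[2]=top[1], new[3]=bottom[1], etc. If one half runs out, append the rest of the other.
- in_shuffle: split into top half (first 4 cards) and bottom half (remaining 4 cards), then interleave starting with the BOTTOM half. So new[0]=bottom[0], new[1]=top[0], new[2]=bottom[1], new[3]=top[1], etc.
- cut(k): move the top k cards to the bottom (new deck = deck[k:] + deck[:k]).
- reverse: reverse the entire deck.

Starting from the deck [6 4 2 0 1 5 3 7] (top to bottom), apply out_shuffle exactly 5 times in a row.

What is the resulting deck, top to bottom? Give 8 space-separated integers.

Answer: 6 2 1 3 4 0 5 7

Derivation:
After op 1 (out_shuffle): [6 1 4 5 2 3 0 7]
After op 2 (out_shuffle): [6 2 1 3 4 0 5 7]
After op 3 (out_shuffle): [6 4 2 0 1 5 3 7]
After op 4 (out_shuffle): [6 1 4 5 2 3 0 7]
After op 5 (out_shuffle): [6 2 1 3 4 0 5 7]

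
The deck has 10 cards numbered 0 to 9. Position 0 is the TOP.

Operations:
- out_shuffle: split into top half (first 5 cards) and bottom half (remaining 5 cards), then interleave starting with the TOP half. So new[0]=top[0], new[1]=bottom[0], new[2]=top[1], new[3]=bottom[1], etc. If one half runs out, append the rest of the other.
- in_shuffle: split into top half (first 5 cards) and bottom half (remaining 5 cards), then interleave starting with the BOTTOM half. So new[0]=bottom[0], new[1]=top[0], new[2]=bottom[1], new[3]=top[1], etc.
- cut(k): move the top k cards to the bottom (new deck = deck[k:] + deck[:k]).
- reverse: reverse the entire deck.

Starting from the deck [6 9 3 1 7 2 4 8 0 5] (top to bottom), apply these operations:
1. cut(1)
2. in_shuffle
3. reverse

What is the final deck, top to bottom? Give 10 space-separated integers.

After op 1 (cut(1)): [9 3 1 7 2 4 8 0 5 6]
After op 2 (in_shuffle): [4 9 8 3 0 1 5 7 6 2]
After op 3 (reverse): [2 6 7 5 1 0 3 8 9 4]

Answer: 2 6 7 5 1 0 3 8 9 4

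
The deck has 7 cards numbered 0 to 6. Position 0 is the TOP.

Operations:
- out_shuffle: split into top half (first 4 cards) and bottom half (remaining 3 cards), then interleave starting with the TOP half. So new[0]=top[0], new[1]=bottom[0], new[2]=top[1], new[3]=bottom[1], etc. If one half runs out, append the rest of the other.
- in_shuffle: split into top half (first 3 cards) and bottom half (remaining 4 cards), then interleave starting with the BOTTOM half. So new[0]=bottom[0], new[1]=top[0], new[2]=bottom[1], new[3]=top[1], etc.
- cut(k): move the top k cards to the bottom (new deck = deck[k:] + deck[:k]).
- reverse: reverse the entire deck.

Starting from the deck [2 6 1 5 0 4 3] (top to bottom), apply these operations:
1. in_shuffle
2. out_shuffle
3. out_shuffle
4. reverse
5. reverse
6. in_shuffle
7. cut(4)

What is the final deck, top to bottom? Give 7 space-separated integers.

Answer: 6 4 1 3 5 2 0

Derivation:
After op 1 (in_shuffle): [5 2 0 6 4 1 3]
After op 2 (out_shuffle): [5 4 2 1 0 3 6]
After op 3 (out_shuffle): [5 0 4 3 2 6 1]
After op 4 (reverse): [1 6 2 3 4 0 5]
After op 5 (reverse): [5 0 4 3 2 6 1]
After op 6 (in_shuffle): [3 5 2 0 6 4 1]
After op 7 (cut(4)): [6 4 1 3 5 2 0]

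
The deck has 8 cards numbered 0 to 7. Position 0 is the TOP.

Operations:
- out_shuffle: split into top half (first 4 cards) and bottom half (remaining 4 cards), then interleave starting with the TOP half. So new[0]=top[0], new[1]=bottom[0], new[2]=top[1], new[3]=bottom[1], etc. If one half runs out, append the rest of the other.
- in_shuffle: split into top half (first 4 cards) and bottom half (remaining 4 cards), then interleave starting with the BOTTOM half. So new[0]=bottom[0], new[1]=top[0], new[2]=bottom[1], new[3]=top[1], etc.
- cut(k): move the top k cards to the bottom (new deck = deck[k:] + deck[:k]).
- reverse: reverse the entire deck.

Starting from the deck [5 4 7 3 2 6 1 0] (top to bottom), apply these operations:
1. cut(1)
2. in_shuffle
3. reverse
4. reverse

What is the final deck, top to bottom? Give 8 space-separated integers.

After op 1 (cut(1)): [4 7 3 2 6 1 0 5]
After op 2 (in_shuffle): [6 4 1 7 0 3 5 2]
After op 3 (reverse): [2 5 3 0 7 1 4 6]
After op 4 (reverse): [6 4 1 7 0 3 5 2]

Answer: 6 4 1 7 0 3 5 2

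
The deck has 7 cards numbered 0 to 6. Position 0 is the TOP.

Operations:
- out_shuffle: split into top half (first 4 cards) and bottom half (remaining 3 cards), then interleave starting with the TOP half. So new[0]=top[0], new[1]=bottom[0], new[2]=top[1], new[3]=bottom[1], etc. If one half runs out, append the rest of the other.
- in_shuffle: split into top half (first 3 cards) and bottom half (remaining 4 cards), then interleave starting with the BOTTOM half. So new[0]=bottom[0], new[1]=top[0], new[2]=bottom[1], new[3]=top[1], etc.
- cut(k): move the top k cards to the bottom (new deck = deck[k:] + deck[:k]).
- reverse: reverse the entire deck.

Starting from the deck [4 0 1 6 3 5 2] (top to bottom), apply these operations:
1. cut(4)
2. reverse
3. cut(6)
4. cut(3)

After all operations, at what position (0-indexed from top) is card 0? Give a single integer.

Answer: 0

Derivation:
After op 1 (cut(4)): [3 5 2 4 0 1 6]
After op 2 (reverse): [6 1 0 4 2 5 3]
After op 3 (cut(6)): [3 6 1 0 4 2 5]
After op 4 (cut(3)): [0 4 2 5 3 6 1]
Card 0 is at position 0.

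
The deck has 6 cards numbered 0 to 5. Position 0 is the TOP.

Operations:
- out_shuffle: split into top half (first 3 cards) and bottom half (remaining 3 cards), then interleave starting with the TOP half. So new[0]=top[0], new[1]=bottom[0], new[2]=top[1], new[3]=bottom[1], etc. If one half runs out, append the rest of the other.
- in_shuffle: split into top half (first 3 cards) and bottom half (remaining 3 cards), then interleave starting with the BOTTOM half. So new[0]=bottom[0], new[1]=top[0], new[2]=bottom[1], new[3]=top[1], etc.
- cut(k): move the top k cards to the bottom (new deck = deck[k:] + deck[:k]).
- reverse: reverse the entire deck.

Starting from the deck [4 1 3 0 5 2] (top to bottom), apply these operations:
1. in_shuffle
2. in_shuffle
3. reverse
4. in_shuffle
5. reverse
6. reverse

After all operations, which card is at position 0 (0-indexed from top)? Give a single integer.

After op 1 (in_shuffle): [0 4 5 1 2 3]
After op 2 (in_shuffle): [1 0 2 4 3 5]
After op 3 (reverse): [5 3 4 2 0 1]
After op 4 (in_shuffle): [2 5 0 3 1 4]
After op 5 (reverse): [4 1 3 0 5 2]
After op 6 (reverse): [2 5 0 3 1 4]
Position 0: card 2.

Answer: 2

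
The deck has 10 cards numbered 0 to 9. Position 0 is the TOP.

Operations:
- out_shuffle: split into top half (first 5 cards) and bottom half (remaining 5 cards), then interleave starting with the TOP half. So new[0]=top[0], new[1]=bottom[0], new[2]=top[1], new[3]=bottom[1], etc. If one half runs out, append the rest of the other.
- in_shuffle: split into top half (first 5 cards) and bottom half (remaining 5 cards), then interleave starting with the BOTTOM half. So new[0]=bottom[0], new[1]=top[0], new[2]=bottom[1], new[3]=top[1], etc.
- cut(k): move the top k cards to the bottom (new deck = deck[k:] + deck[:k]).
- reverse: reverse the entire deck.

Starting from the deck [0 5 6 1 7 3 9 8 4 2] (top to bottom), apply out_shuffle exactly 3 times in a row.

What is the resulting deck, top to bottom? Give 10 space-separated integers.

Answer: 0 4 8 9 3 7 1 6 5 2

Derivation:
After op 1 (out_shuffle): [0 3 5 9 6 8 1 4 7 2]
After op 2 (out_shuffle): [0 8 3 1 5 4 9 7 6 2]
After op 3 (out_shuffle): [0 4 8 9 3 7 1 6 5 2]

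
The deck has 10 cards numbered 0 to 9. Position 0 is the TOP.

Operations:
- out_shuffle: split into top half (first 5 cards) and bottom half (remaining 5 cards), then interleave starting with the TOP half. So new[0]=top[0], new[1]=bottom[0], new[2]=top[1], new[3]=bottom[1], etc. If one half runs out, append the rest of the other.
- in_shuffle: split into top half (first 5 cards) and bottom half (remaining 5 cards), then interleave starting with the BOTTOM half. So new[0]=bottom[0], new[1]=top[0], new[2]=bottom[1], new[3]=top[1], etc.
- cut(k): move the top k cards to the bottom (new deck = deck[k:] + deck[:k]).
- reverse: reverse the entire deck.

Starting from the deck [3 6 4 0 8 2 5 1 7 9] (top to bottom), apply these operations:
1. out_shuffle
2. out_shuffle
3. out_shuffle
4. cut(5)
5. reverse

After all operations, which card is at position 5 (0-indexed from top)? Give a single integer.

After op 1 (out_shuffle): [3 2 6 5 4 1 0 7 8 9]
After op 2 (out_shuffle): [3 1 2 0 6 7 5 8 4 9]
After op 3 (out_shuffle): [3 7 1 5 2 8 0 4 6 9]
After op 4 (cut(5)): [8 0 4 6 9 3 7 1 5 2]
After op 5 (reverse): [2 5 1 7 3 9 6 4 0 8]
Position 5: card 9.

Answer: 9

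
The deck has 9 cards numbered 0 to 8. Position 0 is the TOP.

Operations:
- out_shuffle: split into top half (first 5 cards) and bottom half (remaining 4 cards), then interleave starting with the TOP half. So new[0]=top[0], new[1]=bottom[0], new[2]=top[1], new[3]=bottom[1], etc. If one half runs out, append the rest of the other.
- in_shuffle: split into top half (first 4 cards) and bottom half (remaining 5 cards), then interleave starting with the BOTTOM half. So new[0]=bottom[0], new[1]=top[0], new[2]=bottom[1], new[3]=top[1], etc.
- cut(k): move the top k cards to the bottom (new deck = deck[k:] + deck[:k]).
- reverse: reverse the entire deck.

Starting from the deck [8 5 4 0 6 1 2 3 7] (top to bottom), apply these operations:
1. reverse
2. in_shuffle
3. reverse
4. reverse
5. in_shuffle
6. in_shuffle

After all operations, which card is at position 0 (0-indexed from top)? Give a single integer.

Answer: 5

Derivation:
After op 1 (reverse): [7 3 2 1 6 0 4 5 8]
After op 2 (in_shuffle): [6 7 0 3 4 2 5 1 8]
After op 3 (reverse): [8 1 5 2 4 3 0 7 6]
After op 4 (reverse): [6 7 0 3 4 2 5 1 8]
After op 5 (in_shuffle): [4 6 2 7 5 0 1 3 8]
After op 6 (in_shuffle): [5 4 0 6 1 2 3 7 8]
Position 0: card 5.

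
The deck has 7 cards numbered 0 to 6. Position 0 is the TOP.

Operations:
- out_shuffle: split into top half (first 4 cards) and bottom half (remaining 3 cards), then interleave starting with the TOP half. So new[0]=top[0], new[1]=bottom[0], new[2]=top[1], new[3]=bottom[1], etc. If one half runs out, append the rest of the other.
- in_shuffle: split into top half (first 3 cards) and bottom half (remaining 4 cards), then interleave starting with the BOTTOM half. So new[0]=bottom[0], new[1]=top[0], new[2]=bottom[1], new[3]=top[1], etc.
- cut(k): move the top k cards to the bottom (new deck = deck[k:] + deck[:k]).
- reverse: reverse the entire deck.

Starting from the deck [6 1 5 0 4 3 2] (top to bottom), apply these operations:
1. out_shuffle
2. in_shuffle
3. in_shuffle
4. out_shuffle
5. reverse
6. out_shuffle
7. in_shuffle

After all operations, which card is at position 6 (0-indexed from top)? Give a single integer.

After op 1 (out_shuffle): [6 4 1 3 5 2 0]
After op 2 (in_shuffle): [3 6 5 4 2 1 0]
After op 3 (in_shuffle): [4 3 2 6 1 5 0]
After op 4 (out_shuffle): [4 1 3 5 2 0 6]
After op 5 (reverse): [6 0 2 5 3 1 4]
After op 6 (out_shuffle): [6 3 0 1 2 4 5]
After op 7 (in_shuffle): [1 6 2 3 4 0 5]
Position 6: card 5.

Answer: 5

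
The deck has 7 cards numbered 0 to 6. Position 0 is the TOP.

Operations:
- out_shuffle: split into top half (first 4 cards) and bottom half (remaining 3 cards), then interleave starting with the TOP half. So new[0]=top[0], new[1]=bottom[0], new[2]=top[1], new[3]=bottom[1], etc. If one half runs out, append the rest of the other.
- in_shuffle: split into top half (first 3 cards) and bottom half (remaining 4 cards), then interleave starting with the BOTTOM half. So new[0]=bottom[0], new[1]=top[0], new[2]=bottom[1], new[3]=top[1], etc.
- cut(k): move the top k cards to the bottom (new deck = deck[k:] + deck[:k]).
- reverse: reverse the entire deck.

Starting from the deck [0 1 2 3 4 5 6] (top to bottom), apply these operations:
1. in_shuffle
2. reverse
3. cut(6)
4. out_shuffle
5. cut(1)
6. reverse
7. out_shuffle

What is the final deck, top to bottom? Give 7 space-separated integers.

After op 1 (in_shuffle): [3 0 4 1 5 2 6]
After op 2 (reverse): [6 2 5 1 4 0 3]
After op 3 (cut(6)): [3 6 2 5 1 4 0]
After op 4 (out_shuffle): [3 1 6 4 2 0 5]
After op 5 (cut(1)): [1 6 4 2 0 5 3]
After op 6 (reverse): [3 5 0 2 4 6 1]
After op 7 (out_shuffle): [3 4 5 6 0 1 2]

Answer: 3 4 5 6 0 1 2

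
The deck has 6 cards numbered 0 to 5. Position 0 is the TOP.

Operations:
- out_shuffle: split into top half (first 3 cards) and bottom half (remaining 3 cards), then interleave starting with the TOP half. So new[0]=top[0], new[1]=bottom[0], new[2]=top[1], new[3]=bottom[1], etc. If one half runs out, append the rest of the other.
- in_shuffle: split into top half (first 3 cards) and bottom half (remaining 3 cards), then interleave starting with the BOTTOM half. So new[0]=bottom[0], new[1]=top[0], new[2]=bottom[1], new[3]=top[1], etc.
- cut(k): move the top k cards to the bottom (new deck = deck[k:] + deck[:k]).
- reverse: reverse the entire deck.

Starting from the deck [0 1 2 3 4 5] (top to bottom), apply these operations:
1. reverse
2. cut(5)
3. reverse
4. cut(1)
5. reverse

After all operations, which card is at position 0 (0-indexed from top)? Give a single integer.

After op 1 (reverse): [5 4 3 2 1 0]
After op 2 (cut(5)): [0 5 4 3 2 1]
After op 3 (reverse): [1 2 3 4 5 0]
After op 4 (cut(1)): [2 3 4 5 0 1]
After op 5 (reverse): [1 0 5 4 3 2]
Position 0: card 1.

Answer: 1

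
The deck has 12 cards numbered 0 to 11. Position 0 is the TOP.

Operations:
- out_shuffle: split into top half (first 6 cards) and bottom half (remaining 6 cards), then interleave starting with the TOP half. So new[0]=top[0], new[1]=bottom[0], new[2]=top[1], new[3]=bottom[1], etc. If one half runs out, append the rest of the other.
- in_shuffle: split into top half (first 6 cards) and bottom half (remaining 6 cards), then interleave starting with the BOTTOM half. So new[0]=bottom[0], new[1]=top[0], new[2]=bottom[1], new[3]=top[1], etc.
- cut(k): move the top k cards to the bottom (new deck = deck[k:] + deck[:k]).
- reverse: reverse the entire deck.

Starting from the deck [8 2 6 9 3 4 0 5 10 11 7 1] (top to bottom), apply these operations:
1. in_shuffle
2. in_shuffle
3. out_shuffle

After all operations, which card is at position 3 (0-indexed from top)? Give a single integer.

After op 1 (in_shuffle): [0 8 5 2 10 6 11 9 7 3 1 4]
After op 2 (in_shuffle): [11 0 9 8 7 5 3 2 1 10 4 6]
After op 3 (out_shuffle): [11 3 0 2 9 1 8 10 7 4 5 6]
Position 3: card 2.

Answer: 2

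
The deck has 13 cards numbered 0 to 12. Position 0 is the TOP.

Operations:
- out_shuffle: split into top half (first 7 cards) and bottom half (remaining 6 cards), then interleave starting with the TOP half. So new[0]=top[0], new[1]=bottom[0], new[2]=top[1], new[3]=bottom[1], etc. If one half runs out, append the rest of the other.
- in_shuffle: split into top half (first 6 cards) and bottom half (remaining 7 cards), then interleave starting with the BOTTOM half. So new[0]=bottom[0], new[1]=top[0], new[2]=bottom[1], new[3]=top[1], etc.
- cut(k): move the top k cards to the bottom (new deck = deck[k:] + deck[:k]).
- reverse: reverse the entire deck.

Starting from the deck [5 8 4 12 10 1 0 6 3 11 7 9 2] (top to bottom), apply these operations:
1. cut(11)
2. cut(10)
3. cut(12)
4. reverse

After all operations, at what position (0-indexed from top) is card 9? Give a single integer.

After op 1 (cut(11)): [9 2 5 8 4 12 10 1 0 6 3 11 7]
After op 2 (cut(10)): [3 11 7 9 2 5 8 4 12 10 1 0 6]
After op 3 (cut(12)): [6 3 11 7 9 2 5 8 4 12 10 1 0]
After op 4 (reverse): [0 1 10 12 4 8 5 2 9 7 11 3 6]
Card 9 is at position 8.

Answer: 8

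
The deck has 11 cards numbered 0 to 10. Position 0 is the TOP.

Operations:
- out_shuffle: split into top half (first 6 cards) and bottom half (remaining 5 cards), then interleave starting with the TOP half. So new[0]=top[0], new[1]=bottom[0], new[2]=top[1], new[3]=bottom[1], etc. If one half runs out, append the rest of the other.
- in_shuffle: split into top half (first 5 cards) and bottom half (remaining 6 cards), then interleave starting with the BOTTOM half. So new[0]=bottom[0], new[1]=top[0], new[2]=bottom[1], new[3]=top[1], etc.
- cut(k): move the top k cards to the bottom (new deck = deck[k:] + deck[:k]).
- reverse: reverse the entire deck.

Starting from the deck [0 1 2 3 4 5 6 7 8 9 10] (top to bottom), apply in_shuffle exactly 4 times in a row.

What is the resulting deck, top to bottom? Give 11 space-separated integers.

After op 1 (in_shuffle): [5 0 6 1 7 2 8 3 9 4 10]
After op 2 (in_shuffle): [2 5 8 0 3 6 9 1 4 7 10]
After op 3 (in_shuffle): [6 2 9 5 1 8 4 0 7 3 10]
After op 4 (in_shuffle): [8 6 4 2 0 9 7 5 3 1 10]

Answer: 8 6 4 2 0 9 7 5 3 1 10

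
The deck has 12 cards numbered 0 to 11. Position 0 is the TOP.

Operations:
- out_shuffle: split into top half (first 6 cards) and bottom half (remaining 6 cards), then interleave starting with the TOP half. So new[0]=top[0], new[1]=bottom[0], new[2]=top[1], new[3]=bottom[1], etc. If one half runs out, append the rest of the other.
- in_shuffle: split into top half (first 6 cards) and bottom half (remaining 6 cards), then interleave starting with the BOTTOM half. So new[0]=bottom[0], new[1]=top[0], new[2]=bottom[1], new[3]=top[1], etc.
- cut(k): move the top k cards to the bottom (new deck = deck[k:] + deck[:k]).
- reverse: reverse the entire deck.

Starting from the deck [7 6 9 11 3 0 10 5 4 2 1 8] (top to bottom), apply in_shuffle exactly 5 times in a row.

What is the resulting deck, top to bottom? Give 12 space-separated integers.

After op 1 (in_shuffle): [10 7 5 6 4 9 2 11 1 3 8 0]
After op 2 (in_shuffle): [2 10 11 7 1 5 3 6 8 4 0 9]
After op 3 (in_shuffle): [3 2 6 10 8 11 4 7 0 1 9 5]
After op 4 (in_shuffle): [4 3 7 2 0 6 1 10 9 8 5 11]
After op 5 (in_shuffle): [1 4 10 3 9 7 8 2 5 0 11 6]

Answer: 1 4 10 3 9 7 8 2 5 0 11 6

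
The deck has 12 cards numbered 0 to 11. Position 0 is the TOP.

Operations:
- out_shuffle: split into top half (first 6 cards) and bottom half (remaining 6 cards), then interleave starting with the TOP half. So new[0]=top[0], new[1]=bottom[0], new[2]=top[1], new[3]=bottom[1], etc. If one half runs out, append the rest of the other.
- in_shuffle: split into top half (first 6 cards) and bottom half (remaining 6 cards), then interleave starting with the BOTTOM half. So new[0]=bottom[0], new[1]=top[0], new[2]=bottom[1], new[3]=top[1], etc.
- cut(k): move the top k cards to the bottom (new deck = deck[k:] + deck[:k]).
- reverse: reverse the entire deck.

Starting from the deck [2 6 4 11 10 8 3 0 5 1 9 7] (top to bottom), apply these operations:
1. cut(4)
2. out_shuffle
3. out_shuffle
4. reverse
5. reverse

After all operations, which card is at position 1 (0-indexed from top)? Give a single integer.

Answer: 0

Derivation:
After op 1 (cut(4)): [10 8 3 0 5 1 9 7 2 6 4 11]
After op 2 (out_shuffle): [10 9 8 7 3 2 0 6 5 4 1 11]
After op 3 (out_shuffle): [10 0 9 6 8 5 7 4 3 1 2 11]
After op 4 (reverse): [11 2 1 3 4 7 5 8 6 9 0 10]
After op 5 (reverse): [10 0 9 6 8 5 7 4 3 1 2 11]
Position 1: card 0.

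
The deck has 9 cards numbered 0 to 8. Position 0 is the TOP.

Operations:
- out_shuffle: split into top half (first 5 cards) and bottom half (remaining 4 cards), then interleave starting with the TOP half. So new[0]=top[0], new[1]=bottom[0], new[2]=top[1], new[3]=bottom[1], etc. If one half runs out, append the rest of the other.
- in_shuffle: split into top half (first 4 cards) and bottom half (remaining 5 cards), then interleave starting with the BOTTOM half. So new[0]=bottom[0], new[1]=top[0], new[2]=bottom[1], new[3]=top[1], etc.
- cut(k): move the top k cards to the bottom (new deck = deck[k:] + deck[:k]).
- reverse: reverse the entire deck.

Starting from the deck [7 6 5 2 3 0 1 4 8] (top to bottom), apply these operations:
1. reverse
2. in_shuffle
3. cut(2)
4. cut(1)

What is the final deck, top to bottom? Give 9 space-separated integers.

Answer: 4 5 1 6 0 7 3 8 2

Derivation:
After op 1 (reverse): [8 4 1 0 3 2 5 6 7]
After op 2 (in_shuffle): [3 8 2 4 5 1 6 0 7]
After op 3 (cut(2)): [2 4 5 1 6 0 7 3 8]
After op 4 (cut(1)): [4 5 1 6 0 7 3 8 2]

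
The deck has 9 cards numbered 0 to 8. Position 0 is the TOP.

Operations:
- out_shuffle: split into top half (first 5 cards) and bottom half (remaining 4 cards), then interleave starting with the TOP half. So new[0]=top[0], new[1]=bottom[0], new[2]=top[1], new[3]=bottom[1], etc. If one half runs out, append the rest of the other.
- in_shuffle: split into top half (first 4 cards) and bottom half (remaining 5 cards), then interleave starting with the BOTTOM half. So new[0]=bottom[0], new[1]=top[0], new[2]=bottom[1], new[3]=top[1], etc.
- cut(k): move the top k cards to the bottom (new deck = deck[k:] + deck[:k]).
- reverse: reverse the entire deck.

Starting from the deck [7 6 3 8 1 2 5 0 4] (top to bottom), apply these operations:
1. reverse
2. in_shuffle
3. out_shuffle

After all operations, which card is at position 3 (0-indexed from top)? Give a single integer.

After op 1 (reverse): [4 0 5 2 1 8 3 6 7]
After op 2 (in_shuffle): [1 4 8 0 3 5 6 2 7]
After op 3 (out_shuffle): [1 5 4 6 8 2 0 7 3]
Position 3: card 6.

Answer: 6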